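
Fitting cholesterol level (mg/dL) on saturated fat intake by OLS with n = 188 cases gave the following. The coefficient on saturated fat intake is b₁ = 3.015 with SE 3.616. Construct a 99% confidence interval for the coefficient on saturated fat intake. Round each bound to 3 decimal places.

(-6.396, 12.426)

df = n − 2 = 188 − 2 = 186.
t* = t_{0.005, 186} = 2.60252.
Margin = t* × SE = 2.60252 × 3.616 = 9.41071.
CI: 3.015 ± 9.41071 → (-6.396, 12.426).
With 99% confidence, each one-unit increase in saturated fat intake is associated with a change of between -6.396 and 12.426 mg/dL in cholesterol level.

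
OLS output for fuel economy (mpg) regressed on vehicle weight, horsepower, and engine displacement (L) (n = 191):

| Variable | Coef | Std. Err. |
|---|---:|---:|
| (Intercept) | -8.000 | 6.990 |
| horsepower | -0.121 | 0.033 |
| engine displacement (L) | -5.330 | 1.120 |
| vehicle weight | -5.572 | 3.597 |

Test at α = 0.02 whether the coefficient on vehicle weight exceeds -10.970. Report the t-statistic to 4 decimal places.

Read off: b = -5.572, SE = 3.597 for vehicle weight.
H₀: β₁ = -10.970 vs H₁: β₁ > -10.970.
t = (-5.572 − (-10.970)) / 3.597 = 1.5007.
df = n − k − 1 = 191 − 3 − 1 = 187.
One-sided p ≈ 0.0676, which is ≥ 0.02, so fail to reject H₀.
The data do not give significant evidence that the true slope on vehicle weight exceeds -10.970 mpg per unit, holding the other predictors fixed.

t = 1.5007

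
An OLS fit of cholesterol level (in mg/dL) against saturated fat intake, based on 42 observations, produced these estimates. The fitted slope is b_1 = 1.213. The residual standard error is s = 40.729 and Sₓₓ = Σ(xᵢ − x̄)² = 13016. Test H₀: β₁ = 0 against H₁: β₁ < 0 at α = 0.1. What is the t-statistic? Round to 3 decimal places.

t = 3.398

SE(b_1) = s/√Sₓₓ = 40.729/√13016 = 0.356997.
t = 1.213 / 0.356997 = 3.398.
df = n − 2 = 40.
One-sided p ≈ 0.9992, which is ≥ 0.1, so fail to reject H₀.
The data do not give significant evidence that the true slope on saturated fat intake is negative.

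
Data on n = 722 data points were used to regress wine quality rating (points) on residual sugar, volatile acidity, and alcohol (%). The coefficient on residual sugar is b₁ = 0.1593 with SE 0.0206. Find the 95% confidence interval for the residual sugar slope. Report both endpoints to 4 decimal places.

(0.1189, 0.1997)

df = n − k − 1 = 722 − 3 − 1 = 718.
t* = t_{0.025, 718} = 1.963273.
Margin = t* × SE = 1.963273 × 0.0206 = 0.040443.
CI: 0.1593 ± 0.040443 → (0.1189, 0.1997).
With 95% confidence, each one-unit increase in residual sugar is associated with a change of between 0.1189 and 0.1997 points in wine quality rating, holding the other predictors fixed.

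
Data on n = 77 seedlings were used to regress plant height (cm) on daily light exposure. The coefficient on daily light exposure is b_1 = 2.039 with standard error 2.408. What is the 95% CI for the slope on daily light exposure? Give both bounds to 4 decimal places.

df = n − 2 = 77 − 2 = 75.
t* = t_{0.025, 75} = 1.992102.
Margin = t* × SE = 1.992102 × 2.408 = 4.796982.
CI: 2.039 ± 4.796982 → (-2.7580, 6.8360).
With 95% confidence, each one-unit increase in daily light exposure is associated with a change of between -2.7580 and 6.8360 cm in plant height.

(-2.7580, 6.8360)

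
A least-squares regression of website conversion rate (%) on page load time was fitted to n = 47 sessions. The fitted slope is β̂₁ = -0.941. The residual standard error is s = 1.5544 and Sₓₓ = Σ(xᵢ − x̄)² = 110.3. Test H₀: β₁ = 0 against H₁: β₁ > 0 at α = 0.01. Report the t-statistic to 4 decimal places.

SE(β̂₁) = s/√Sₓₓ = 1.5544/√110.3 = 0.148005.
t = -0.941 / 0.148005 = -6.3579.
df = n − 2 = 45.
One-sided p ≈ 1.0000, which is ≥ 0.01, so fail to reject H₀.
The data do not give significant evidence that the true slope on page load time is positive.

t = -6.3579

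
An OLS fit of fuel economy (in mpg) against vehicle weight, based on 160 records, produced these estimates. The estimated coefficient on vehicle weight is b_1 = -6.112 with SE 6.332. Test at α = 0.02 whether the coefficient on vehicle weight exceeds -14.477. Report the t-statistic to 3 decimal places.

H₀: β₁ = -14.477 vs H₁: β₁ > -14.477.
t = (b_1 − β₁⁰)/SE = (-6.112 − (-14.477)) / 6.332 = 1.321.
df = n − 2 = 160 − 2 = 158.
One-sided p ≈ 0.0942, which is ≥ 0.02, so fail to reject H₀.
The data do not give significant evidence that the true slope on vehicle weight exceeds -14.477 mpg per unit.

t = 1.321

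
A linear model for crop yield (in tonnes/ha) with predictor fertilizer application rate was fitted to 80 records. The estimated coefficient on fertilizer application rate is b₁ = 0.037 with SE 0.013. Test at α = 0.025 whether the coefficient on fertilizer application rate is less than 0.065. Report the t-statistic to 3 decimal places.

H₀: β₁ = 0.065 vs H₁: β₁ < 0.065.
t = (b₁ − β₁⁰)/SE = (0.037 − 0.065) / 0.013 = -2.154.
df = n − 2 = 80 − 2 = 78.
One-sided p ≈ 0.0172, which is < 0.025, so reject H₀.
There is evidence that the true slope on fertilizer application rate is below 0.065 tonnes/ha per unit.

t = -2.154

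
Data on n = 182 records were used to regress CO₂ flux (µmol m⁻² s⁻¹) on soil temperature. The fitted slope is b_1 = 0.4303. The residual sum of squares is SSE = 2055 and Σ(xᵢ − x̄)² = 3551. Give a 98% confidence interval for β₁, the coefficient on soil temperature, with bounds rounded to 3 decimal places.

(0.297, 0.563)

MSE = SSE/(n − 2) = 2055/180 = 11.4167.
SE(b_1) = √(MSE/Sₓₓ) = √(11.4167/3551) = 0.0567015.
df = n − 2 = 180.
t* = t_{0.01, 180} = 2.347243.
Margin = t* × SE = 2.347243 × 0.0567015 = 0.13309.
CI: 0.4303 ± 0.13309 → (0.297, 0.563).
With 98% confidence, each one-unit increase in soil temperature is associated with a change of between 0.297 and 0.563 µmol m⁻² s⁻¹ in CO₂ flux.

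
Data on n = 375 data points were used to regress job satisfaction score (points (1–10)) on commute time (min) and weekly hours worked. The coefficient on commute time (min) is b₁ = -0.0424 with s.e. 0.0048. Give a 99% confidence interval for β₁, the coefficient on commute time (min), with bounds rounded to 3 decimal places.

(-0.055, -0.030)

df = n − k − 1 = 375 − 2 − 1 = 372.
t* = t_{0.005, 372} = 2.58911.
Margin = t* × SE = 2.58911 × 0.0048 = 0.01243.
CI: -0.0424 ± 0.01243 → (-0.055, -0.030).
With 99% confidence, each one-unit increase in commute time (min) is associated with a change of between -0.055 and -0.030 points (1–10) in job satisfaction score, holding the other predictors fixed.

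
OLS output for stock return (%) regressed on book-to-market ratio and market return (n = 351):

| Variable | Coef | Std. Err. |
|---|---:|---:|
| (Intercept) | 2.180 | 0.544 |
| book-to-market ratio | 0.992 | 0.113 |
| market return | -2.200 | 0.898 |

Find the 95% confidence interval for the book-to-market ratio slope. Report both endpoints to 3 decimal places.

(0.770, 1.214)

Read off: b = 0.992, SE = 0.113 for book-to-market ratio.
df = n − k − 1 = 351 − 2 − 1 = 348.
t* = t_{0.025, 348} = 1.966804.
Margin = t* × SE = 1.966804 × 0.113 = 0.22225.
CI: 0.992 ± 0.22225 → (0.770, 1.214).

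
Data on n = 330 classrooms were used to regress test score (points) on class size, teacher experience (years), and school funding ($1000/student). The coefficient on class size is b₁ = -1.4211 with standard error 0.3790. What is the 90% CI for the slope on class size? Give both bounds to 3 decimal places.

(-2.046, -0.796)

df = n − k − 1 = 330 − 3 − 1 = 326.
t* = t_{0.05, 326} = 1.649541.
Margin = t* × SE = 1.649541 × 0.3790 = 0.62518.
CI: -1.4211 ± 0.62518 → (-2.046, -0.796).
With 90% confidence, each one-unit increase in class size is associated with a change of between -2.046 and -0.796 points in test score, holding the other predictors fixed.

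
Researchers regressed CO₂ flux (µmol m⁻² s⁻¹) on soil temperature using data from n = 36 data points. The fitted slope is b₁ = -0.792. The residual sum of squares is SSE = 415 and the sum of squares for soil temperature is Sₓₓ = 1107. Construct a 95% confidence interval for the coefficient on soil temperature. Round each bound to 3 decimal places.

(-1.005, -0.579)

MSE = SSE/(n − 2) = 415/34 = 12.2059.
SE(b₁) = √(MSE/Sₓₓ) = √(12.2059/1107) = 0.105005.
df = n − 2 = 34.
t* = t_{0.025, 34} = 2.032245.
Margin = t* × SE = 2.032245 × 0.105005 = 0.21340.
CI: -0.792 ± 0.21340 → (-1.005, -0.579).
With 95% confidence, each one-unit increase in soil temperature is associated with a change of between -1.005 and -0.579 µmol m⁻² s⁻¹ in CO₂ flux.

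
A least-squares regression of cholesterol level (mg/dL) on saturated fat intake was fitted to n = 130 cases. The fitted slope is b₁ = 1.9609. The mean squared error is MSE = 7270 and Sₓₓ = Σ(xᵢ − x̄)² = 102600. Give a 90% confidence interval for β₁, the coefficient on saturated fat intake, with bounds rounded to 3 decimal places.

SE(b₁) = √(MSE/Sₓₓ) = √(7270/102600) = 0.266191.
df = n − 2 = 128.
t* = t_{0.05, 128} = 1.656845.
Margin = t* × SE = 1.656845 × 0.266191 = 0.44104.
CI: 1.9609 ± 0.44104 → (1.520, 2.402).
With 90% confidence, each one-unit increase in saturated fat intake is associated with a change of between 1.520 and 2.402 mg/dL in cholesterol level.

(1.520, 2.402)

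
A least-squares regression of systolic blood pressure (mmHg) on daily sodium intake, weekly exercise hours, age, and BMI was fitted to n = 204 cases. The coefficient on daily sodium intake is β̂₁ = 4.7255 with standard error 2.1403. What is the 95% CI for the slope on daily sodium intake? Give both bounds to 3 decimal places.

df = n − k − 1 = 204 − 4 − 1 = 199.
t* = t_{0.025, 199} = 1.971957.
Margin = t* × SE = 1.971957 × 2.1403 = 4.22058.
CI: 4.7255 ± 4.22058 → (0.505, 8.946).
With 95% confidence, each one-unit increase in daily sodium intake is associated with a change of between 0.505 and 8.946 mmHg in systolic blood pressure, holding the other predictors fixed.

(0.505, 8.946)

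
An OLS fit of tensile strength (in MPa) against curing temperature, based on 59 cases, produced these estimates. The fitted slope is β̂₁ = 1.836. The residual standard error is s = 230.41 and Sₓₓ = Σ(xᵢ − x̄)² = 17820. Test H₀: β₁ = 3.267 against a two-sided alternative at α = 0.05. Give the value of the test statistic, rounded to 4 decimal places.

t = -0.8291

SE(β̂₁) = s/√Sₓₓ = 230.41/√17820 = 1.72603.
t = (1.836 − 3.267) / 1.72603 = -0.8291.
df = n − 2 = 57.
Two-sided p ≈ 0.4105, which is ≥ 0.05, so fail to reject H₀.
The data are consistent with a true slope of 3.267 MPa per unit of curing temperature.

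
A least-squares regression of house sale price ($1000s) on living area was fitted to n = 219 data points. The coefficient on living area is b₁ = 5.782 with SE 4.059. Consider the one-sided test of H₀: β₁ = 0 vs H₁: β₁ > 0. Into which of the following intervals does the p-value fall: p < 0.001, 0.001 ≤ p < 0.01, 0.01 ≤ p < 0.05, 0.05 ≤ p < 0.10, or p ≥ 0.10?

0.05 ≤ p < 0.10

t = 5.782 / 4.059 = 1.424.
df = n − 2 = 219 − 2 = 217.
One-sided p = P(T_{217} > t) ≈ 0.0779.
So 0.05 ≤ p < 0.10.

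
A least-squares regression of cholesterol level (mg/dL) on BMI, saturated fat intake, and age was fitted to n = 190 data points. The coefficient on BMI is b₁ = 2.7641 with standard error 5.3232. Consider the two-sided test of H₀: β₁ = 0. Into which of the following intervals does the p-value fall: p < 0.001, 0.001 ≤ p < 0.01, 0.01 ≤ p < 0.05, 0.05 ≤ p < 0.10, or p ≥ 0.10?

p ≥ 0.10

t = 2.7641 / 5.3232 = 0.519.
df = n − k − 1 = 190 − 3 − 1 = 186.
Two-sided p = 2·P(T_{186} > |t|) ≈ 0.6042.
So p ≥ 0.10.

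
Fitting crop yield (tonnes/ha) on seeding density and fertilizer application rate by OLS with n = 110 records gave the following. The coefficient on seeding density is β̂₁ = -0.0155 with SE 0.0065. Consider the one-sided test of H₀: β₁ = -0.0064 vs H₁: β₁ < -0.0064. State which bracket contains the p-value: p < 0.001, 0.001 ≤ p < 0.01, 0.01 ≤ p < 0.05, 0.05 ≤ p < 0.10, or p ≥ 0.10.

t = (-0.0155 − (-0.0064)) / 0.0065 = -1.400.
df = n − k − 1 = 110 − 2 − 1 = 107.
One-sided p = P(T_{107} < t) ≈ 0.0822.
So 0.05 ≤ p < 0.10.

0.05 ≤ p < 0.10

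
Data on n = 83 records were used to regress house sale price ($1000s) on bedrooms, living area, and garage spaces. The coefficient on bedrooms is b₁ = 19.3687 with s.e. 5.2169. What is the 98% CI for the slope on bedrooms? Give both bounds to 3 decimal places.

df = n − k − 1 = 83 − 3 − 1 = 79.
t* = t_{0.01, 79} = 2.374482.
Margin = t* × SE = 2.374482 × 5.2169 = 12.38743.
CI: 19.3687 ± 12.38743 → (6.981, 31.756).
With 98% confidence, each one-unit increase in bedrooms is associated with a change of between 6.981 and 31.756 $1000s in house sale price, holding the other predictors fixed.

(6.981, 31.756)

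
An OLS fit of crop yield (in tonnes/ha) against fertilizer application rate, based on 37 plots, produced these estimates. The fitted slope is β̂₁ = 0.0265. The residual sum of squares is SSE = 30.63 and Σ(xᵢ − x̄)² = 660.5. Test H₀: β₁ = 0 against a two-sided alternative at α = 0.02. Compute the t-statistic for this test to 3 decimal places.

MSE = SSE/(n − 2) = 30.63/35 = 0.875143.
SE(β̂₁) = √(MSE/Sₓₓ) = √(0.875143/660.5) = 0.0364001.
t = 0.0265 / 0.0364001 = 0.728.
df = n − 2 = 35.
Two-sided p ≈ 0.4714, which is ≥ 0.02, so fail to reject H₀.
The data do not give significant evidence of an association between fertilizer application rate and crop yield.

t = 0.728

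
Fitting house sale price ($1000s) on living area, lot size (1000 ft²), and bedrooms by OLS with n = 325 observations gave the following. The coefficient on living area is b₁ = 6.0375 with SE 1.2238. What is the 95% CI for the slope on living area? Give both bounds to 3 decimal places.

(3.630, 8.445)

df = n − k − 1 = 325 − 3 − 1 = 321.
t* = t_{0.025, 321} = 1.967382.
Margin = t* × SE = 1.967382 × 1.2238 = 2.40768.
CI: 6.0375 ± 2.40768 → (3.630, 8.445).
With 95% confidence, each one-unit increase in living area is associated with a change of between 3.630 and 8.445 $1000s in house sale price, holding the other predictors fixed.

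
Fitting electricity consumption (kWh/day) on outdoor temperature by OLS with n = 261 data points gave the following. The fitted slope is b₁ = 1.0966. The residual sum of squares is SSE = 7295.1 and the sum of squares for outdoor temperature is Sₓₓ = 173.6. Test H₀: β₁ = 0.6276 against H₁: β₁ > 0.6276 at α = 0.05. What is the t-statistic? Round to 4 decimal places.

MSE = SSE/(n − 2) = 7295.1/259 = 28.1664.
SE(b₁) = √(MSE/Sₓₓ) = √(28.1664/173.6) = 0.402801.
t = (1.0966 − 0.6276) / 0.402801 = 1.1643.
df = n − 2 = 259.
One-sided p ≈ 0.1227, which is ≥ 0.05, so fail to reject H₀.
The data do not give significant evidence that the true slope on outdoor temperature exceeds 0.6276 kWh/day per unit.

t = 1.1643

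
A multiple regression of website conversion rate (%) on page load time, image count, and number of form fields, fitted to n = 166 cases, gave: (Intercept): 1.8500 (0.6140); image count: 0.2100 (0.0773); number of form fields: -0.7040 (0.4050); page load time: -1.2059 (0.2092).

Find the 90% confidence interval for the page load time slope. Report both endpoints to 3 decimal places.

Read off: b = -1.2059, SE = 0.2092 for page load time.
df = n − k − 1 = 166 − 3 − 1 = 162.
t* = t_{0.05, 162} = 1.654314.
Margin = t* × SE = 1.654314 × 0.2092 = 0.34608.
CI: -1.2059 ± 0.34608 → (-1.552, -0.860).

(-1.552, -0.860)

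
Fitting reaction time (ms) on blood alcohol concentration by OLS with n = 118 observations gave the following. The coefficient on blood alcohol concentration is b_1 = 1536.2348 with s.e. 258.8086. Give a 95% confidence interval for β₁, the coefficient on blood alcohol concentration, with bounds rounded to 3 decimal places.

(1023.632, 2048.838)

df = n − 2 = 118 − 2 = 116.
t* = t_{0.025, 116} = 1.980626.
Margin = t* × SE = 1.980626 × 258.8086 = 512.60304.
CI: 1536.2348 ± 512.60304 → (1023.632, 2048.838).
With 95% confidence, each one-unit increase in blood alcohol concentration is associated with a change of between 1023.632 and 2048.838 ms in reaction time.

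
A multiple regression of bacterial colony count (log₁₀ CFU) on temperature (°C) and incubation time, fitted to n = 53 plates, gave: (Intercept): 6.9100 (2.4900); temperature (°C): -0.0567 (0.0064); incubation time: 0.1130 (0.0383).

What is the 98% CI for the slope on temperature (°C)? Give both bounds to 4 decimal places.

(-0.0721, -0.0413)

Read off: b = -0.0567, SE = 0.0064 for temperature (°C).
df = n − k − 1 = 53 − 2 − 1 = 50.
t* = t_{0.01, 50} = 2.403272.
Margin = t* × SE = 2.403272 × 0.0064 = 0.015381.
CI: -0.0567 ± 0.015381 → (-0.0721, -0.0413).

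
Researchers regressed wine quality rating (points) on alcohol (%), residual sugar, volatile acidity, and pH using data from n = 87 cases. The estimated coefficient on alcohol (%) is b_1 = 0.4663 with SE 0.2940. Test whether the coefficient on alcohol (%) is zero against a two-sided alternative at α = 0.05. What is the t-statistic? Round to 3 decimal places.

t = 1.586

H₀: β₁ = 0 vs H₁: β₁ ≠ 0.
t = (b_1 − β₁⁰)/SE = 0.4663 / 0.2940 = 1.586.
df = n − k − 1 = 87 − 4 − 1 = 82.
Two-sided p ≈ 0.1166, which is ≥ 0.05, so fail to reject H₀.
The data do not give significant evidence of an association between alcohol (%) and wine quality rating, after adjusting for the other predictors.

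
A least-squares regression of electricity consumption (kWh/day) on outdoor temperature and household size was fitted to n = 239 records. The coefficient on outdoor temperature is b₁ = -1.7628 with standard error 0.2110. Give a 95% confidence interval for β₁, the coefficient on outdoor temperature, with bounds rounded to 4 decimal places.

df = n − k − 1 = 239 − 2 − 1 = 236.
t* = t_{0.025, 236} = 1.970067.
Margin = t* × SE = 1.970067 × 0.2110 = 0.415684.
CI: -1.7628 ± 0.415684 → (-2.1785, -1.3471).
With 95% confidence, each one-unit increase in outdoor temperature is associated with a change of between -2.1785 and -1.3471 kWh/day in electricity consumption, holding the other predictors fixed.

(-2.1785, -1.3471)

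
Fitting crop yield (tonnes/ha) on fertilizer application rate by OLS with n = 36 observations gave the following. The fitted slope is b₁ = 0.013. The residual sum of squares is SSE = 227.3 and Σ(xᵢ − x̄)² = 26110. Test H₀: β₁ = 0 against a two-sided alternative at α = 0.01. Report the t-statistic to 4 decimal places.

t = 0.8124

MSE = SSE/(n − 2) = 227.3/34 = 6.68529.
SE(b₁) = √(MSE/Sₓₓ) = √(6.68529/26110) = 0.0160014.
t = 0.013 / 0.0160014 = 0.8124.
df = n − 2 = 34.
Two-sided p ≈ 0.4222, which is ≥ 0.01, so fail to reject H₀.
The data do not give significant evidence of an association between fertilizer application rate and crop yield.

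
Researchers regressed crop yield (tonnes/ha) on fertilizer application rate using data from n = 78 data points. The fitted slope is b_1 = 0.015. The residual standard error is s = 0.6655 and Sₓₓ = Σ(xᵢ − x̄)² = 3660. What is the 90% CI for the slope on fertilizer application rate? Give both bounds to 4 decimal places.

SE(b_1) = s/√Sₓₓ = 0.6655/√3660 = 0.0110004.
df = n − 2 = 76.
t* = t_{0.05, 76} = 1.665151.
Margin = t* × SE = 1.665151 × 0.0110004 = 0.018317.
CI: 0.015 ± 0.018317 → (-0.0033, 0.0333).
With 90% confidence, each one-unit increase in fertilizer application rate is associated with a change of between -0.0033 and 0.0333 tonnes/ha in crop yield.

(-0.0033, 0.0333)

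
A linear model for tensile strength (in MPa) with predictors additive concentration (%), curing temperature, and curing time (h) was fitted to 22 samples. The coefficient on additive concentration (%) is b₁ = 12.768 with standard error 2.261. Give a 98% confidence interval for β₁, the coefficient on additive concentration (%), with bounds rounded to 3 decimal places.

df = n − k − 1 = 22 − 3 − 1 = 18.
t* = t_{0.01, 18} = 2.55238.
Margin = t* × SE = 2.55238 × 2.261 = 5.77093.
CI: 12.768 ± 5.77093 → (6.997, 18.539).
With 98% confidence, each one-unit increase in additive concentration (%) is associated with a change of between 6.997 and 18.539 MPa in tensile strength, holding the other predictors fixed.

(6.997, 18.539)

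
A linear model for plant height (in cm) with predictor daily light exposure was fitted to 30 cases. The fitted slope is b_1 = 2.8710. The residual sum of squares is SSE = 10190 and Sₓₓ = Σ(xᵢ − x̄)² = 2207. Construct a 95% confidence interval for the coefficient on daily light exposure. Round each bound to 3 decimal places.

(2.039, 3.703)

MSE = SSE/(n − 2) = 10190/28 = 363.929.
SE(b_1) = √(MSE/Sₓₓ) = √(363.929/2207) = 0.406076.
df = n − 2 = 28.
t* = t_{0.025, 28} = 2.048407.
Margin = t* × SE = 2.048407 × 0.406076 = 0.83181.
CI: 2.8710 ± 0.83181 → (2.039, 3.703).
With 95% confidence, each one-unit increase in daily light exposure is associated with a change of between 2.039 and 3.703 cm in plant height.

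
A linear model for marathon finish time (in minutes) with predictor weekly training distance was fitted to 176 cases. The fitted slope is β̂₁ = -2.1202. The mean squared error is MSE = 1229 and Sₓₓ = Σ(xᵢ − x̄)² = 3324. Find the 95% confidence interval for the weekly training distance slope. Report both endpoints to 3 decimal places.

SE(β̂₁) = √(MSE/Sₓₓ) = √(1229/3324) = 0.608059.
df = n − 2 = 174.
t* = t_{0.025, 174} = 1.973691.
Margin = t* × SE = 1.973691 × 0.608059 = 1.20012.
CI: -2.1202 ± 1.20012 → (-3.320, -0.920).
With 95% confidence, each one-unit increase in weekly training distance is associated with a change of between -3.320 and -0.920 minutes in marathon finish time.

(-3.320, -0.920)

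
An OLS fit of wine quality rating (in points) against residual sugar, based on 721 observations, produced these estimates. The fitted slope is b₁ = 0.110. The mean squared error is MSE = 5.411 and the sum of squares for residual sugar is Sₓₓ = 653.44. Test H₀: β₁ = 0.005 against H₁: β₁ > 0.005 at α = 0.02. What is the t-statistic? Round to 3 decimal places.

SE(b₁) = √(MSE/Sₓₓ) = √(5.411/653.44) = 0.0909989.
t = (0.110 − 0.005) / 0.0909989 = 1.154.
df = n − 2 = 719.
One-sided p ≈ 0.1245, which is ≥ 0.02, so fail to reject H₀.
The data do not give significant evidence that the true slope on residual sugar exceeds 0.005 points per unit.

t = 1.154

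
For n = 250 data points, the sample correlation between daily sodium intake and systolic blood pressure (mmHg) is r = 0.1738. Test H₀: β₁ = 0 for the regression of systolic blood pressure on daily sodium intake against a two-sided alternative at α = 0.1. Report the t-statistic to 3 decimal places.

t = r·√(n − 2)/√(1 − r²) = 0.1738·√248/√0.969794 = 2.779.
df = n − 2 = 248.
Two-sided p ≈ 0.0059, which is < 0.1, so reject H₀.
There is evidence of a linear association between daily sodium intake and systolic blood pressure.

t = 2.779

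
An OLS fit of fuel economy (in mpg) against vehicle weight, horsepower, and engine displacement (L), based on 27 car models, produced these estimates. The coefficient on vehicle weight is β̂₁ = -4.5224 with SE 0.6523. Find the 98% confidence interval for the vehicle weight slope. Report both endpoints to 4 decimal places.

df = n − k − 1 = 27 − 3 − 1 = 23.
t* = t_{0.01, 23} = 2.499867.
Margin = t* × SE = 2.499867 × 0.6523 = 1.630663.
CI: -4.5224 ± 1.630663 → (-6.1531, -2.8917).
With 98% confidence, each one-unit increase in vehicle weight is associated with a change of between -6.1531 and -2.8917 mpg in fuel economy, holding the other predictors fixed.

(-6.1531, -2.8917)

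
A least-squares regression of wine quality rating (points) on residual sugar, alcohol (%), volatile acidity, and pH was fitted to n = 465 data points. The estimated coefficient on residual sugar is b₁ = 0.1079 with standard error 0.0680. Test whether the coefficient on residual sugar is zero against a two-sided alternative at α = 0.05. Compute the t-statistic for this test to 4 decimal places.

H₀: β₁ = 0 vs H₁: β₁ ≠ 0.
t = (b₁ − β₁⁰)/SE = 0.1079 / 0.0680 = 1.5868.
df = n − k − 1 = 465 − 4 − 1 = 460.
Two-sided p ≈ 0.1133, which is ≥ 0.05, so fail to reject H₀.
The data do not give significant evidence of an association between residual sugar and wine quality rating, after adjusting for the other predictors.

t = 1.5868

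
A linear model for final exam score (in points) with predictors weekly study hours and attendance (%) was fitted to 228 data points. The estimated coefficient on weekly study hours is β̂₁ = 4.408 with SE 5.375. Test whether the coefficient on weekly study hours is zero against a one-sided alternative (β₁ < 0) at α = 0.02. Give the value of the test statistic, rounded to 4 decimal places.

t = 0.8201

H₀: β₁ = 0 vs H₁: β₁ < 0.
t = (β̂₁ − β₁⁰)/SE = 4.408 / 5.375 = 0.8201.
df = n − k − 1 = 228 − 2 − 1 = 225.
One-sided p ≈ 0.7935, which is ≥ 0.02, so fail to reject H₀.
The data do not give significant evidence that the true slope on weekly study hours is negative, holding the other predictors fixed.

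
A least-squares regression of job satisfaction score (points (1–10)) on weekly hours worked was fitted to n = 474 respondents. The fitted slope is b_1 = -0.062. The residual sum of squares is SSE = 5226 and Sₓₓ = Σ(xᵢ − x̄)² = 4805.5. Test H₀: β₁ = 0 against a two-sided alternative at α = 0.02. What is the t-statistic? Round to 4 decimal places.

MSE = SSE/(n − 2) = 5226/472 = 11.072.
SE(b_1) = √(MSE/Sₓₓ) = √(11.072/4805.5) = 0.0480004.
t = -0.062 / 0.0480004 = -1.2917.
df = n − 2 = 472.
Two-sided p ≈ 0.1971, which is ≥ 0.02, so fail to reject H₀.
The data do not give significant evidence of an association between weekly hours worked and job satisfaction score.

t = -1.2917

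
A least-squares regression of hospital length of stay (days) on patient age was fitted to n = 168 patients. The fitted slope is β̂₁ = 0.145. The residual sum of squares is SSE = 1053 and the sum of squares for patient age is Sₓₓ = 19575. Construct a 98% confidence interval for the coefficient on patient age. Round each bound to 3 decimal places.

(0.103, 0.187)

MSE = SSE/(n − 2) = 1053/166 = 6.34337.
SE(β̂₁) = √(MSE/Sₓₓ) = √(6.34337/19575) = 0.0180015.
df = n − 2 = 166.
t* = t_{0.01, 166} = 2.349021.
Margin = t* × SE = 2.349021 × 0.0180015 = 0.04229.
CI: 0.145 ± 0.04229 → (0.103, 0.187).
With 98% confidence, each one-unit increase in patient age is associated with a change of between 0.103 and 0.187 days in hospital length of stay.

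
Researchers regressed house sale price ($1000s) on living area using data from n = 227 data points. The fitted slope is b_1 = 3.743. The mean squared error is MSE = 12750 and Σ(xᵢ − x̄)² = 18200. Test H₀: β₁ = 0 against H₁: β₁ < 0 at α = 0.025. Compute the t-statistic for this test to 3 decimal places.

SE(b_1) = √(MSE/Sₓₓ) = √(12750/18200) = 0.836988.
t = 3.743 / 0.836988 = 4.472.
df = n − 2 = 225.
One-sided p ≈ 1.0000, which is ≥ 0.025, so fail to reject H₀.
The data do not give significant evidence that the true slope on living area is negative.

t = 4.472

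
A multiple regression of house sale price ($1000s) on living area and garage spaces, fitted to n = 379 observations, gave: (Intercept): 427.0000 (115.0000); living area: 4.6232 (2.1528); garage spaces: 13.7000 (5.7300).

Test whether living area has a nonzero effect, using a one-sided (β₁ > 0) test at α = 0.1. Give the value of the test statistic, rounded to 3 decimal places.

Read off: b = 4.6232, SE = 2.1528 for living area.
H₀: β₁ = 0 vs H₁: β₁ > 0.
t = 4.6232 / 2.1528 = 2.148.
df = n − k − 1 = 379 − 2 − 1 = 376.
One-sided p ≈ 0.0162, which is < 0.1, so reject H₀.
There is evidence that the true slope on living area is positive, holding the other predictors fixed.

t = 2.148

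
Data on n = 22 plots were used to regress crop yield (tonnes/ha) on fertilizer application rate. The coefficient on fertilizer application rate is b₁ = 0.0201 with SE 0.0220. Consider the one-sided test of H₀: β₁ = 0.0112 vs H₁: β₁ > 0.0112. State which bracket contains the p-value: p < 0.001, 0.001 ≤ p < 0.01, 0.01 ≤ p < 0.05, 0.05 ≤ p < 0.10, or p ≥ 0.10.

t = (0.0201 − 0.0112) / 0.0220 = 0.405.
df = n − 2 = 22 − 2 = 20.
One-sided p = P(T_{20} > t) ≈ 0.3451.
So p ≥ 0.10.

p ≥ 0.10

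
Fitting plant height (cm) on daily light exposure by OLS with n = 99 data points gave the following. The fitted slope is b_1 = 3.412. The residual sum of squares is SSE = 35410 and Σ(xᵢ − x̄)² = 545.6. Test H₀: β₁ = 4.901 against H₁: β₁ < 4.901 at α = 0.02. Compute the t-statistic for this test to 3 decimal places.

MSE = SSE/(n − 2) = 35410/97 = 365.052.
SE(b_1) = √(MSE/Sₓₓ) = √(365.052/545.6) = 0.817975.
t = (3.412 − 4.901) / 0.817975 = -1.820.
df = n − 2 = 97.
One-sided p ≈ 0.0359, which is ≥ 0.02, so fail to reject H₀.
The data do not give significant evidence that the true slope on daily light exposure is below 4.901 cm per unit.

t = -1.820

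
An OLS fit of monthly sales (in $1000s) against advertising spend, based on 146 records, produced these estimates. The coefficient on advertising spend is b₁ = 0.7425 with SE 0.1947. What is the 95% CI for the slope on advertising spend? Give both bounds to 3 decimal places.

(0.358, 1.127)

df = n − 2 = 146 − 2 = 144.
t* = t_{0.025, 144} = 1.976575.
Margin = t* × SE = 1.976575 × 0.1947 = 0.38484.
CI: 0.7425 ± 0.38484 → (0.358, 1.127).
With 95% confidence, each one-unit increase in advertising spend is associated with a change of between 0.358 and 1.127 $1000s in monthly sales.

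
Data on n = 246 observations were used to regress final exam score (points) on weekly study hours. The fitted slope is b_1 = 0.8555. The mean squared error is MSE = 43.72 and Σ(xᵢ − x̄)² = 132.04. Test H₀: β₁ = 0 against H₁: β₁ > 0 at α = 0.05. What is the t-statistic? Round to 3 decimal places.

SE(b_1) = √(MSE/Sₓₓ) = √(43.72/132.04) = 0.575423.
t = 0.8555 / 0.575423 = 1.487.
df = n − 2 = 244.
One-sided p ≈ 0.0692, which is ≥ 0.05, so fail to reject H₀.
The data do not give significant evidence that the true slope on weekly study hours is positive.

t = 1.487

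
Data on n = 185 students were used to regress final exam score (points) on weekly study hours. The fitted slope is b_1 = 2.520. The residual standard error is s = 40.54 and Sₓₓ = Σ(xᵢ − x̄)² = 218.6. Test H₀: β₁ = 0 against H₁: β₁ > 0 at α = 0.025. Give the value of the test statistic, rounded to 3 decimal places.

SE(b_1) = s/√Sₓₓ = 40.54/√218.6 = 2.74194.
t = 2.520 / 2.74194 = 0.919.
df = n − 2 = 183.
One-sided p ≈ 0.1796, which is ≥ 0.025, so fail to reject H₀.
The data do not give significant evidence that the true slope on weekly study hours is positive.

t = 0.919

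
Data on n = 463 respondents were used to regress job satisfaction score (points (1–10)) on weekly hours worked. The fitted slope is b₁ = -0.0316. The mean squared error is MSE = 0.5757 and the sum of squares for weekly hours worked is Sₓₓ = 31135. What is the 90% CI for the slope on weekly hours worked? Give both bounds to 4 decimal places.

SE(b₁) = √(MSE/Sₓₓ) = √(0.5757/31135) = 0.00430005.
df = n − 2 = 461.
t* = t_{0.05, 461} = 1.648166.
Margin = t* × SE = 1.648166 × 0.00430005 = 0.007087.
CI: -0.0316 ± 0.007087 → (-0.0387, -0.0245).
With 90% confidence, each one-unit increase in weekly hours worked is associated with a change of between -0.0387 and -0.0245 points (1–10) in job satisfaction score.

(-0.0387, -0.0245)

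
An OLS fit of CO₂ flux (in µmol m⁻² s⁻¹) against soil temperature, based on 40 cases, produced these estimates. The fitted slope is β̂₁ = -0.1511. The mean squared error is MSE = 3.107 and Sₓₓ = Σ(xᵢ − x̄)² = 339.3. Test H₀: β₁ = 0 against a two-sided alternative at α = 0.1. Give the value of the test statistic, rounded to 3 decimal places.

t = -1.579

SE(β̂₁) = √(MSE/Sₓₓ) = √(3.107/339.3) = 0.0956927.
t = -0.1511 / 0.0956927 = -1.579.
df = n − 2 = 38.
Two-sided p ≈ 0.1226, which is ≥ 0.1, so fail to reject H₀.
The data do not give significant evidence of an association between soil temperature and CO₂ flux.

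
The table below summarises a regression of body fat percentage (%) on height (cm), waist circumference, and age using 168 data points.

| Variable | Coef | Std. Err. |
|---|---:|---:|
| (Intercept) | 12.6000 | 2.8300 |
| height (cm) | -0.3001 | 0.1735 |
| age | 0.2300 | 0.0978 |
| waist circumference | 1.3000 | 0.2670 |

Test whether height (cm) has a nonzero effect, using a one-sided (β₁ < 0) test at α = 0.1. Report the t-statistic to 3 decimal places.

Read off: b = -0.3001, SE = 0.1735 for height (cm).
H₀: β₁ = 0 vs H₁: β₁ < 0.
t = -0.3001 / 0.1735 = -1.730.
df = n − k − 1 = 168 − 3 − 1 = 164.
One-sided p ≈ 0.0428, which is < 0.1, so reject H₀.
There is evidence that the true slope on height (cm) is negative, holding the other predictors fixed.

t = -1.730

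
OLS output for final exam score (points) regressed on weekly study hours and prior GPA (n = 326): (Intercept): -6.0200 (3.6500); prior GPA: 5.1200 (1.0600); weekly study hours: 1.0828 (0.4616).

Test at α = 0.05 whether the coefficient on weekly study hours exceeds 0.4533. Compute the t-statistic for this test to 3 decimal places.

Read off: b = 1.0828, SE = 0.4616 for weekly study hours.
H₀: β₁ = 0.4533 vs H₁: β₁ > 0.4533.
t = (1.0828 − 0.4533) / 0.4616 = 1.364.
df = n − k − 1 = 326 − 2 − 1 = 323.
One-sided p ≈ 0.0868, which is ≥ 0.05, so fail to reject H₀.
The data do not give significant evidence that the true slope on weekly study hours exceeds 0.4533 points per unit, holding the other predictors fixed.

t = 1.364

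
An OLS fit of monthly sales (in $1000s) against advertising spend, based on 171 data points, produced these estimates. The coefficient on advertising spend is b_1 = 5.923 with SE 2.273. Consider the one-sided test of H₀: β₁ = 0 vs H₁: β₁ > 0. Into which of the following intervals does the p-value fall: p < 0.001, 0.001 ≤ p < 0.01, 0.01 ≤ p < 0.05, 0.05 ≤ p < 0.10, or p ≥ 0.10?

0.001 ≤ p < 0.01

t = 5.923 / 2.273 = 2.606.
df = n − 2 = 171 − 2 = 169.
One-sided p = P(T_{169} > t) ≈ 0.0050.
So 0.001 ≤ p < 0.01.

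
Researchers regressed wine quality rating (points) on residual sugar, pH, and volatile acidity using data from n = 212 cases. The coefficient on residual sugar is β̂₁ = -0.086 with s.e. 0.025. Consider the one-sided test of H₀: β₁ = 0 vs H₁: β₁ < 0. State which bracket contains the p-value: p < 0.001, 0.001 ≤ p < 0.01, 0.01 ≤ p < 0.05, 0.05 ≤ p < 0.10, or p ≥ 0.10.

t = -0.086 / 0.025 = -3.440.
df = n − k − 1 = 212 − 3 − 1 = 208.
One-sided p = P(T_{208} < t) ≈ 0.0004.
So p < 0.001.

p < 0.001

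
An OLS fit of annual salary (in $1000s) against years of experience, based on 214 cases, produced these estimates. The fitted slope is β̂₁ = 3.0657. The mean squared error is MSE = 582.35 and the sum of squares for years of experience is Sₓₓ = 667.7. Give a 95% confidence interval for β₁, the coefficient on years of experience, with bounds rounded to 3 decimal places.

SE(β̂₁) = √(MSE/Sₓₓ) = √(582.35/667.7) = 0.933902.
df = n − 2 = 212.
t* = t_{0.025, 212} = 1.971217.
Margin = t* × SE = 1.971217 × 0.933902 = 1.84092.
CI: 3.0657 ± 1.84092 → (1.225, 4.907).
With 95% confidence, each one-unit increase in years of experience is associated with a change of between 1.225 and 4.907 $1000s in annual salary.

(1.225, 4.907)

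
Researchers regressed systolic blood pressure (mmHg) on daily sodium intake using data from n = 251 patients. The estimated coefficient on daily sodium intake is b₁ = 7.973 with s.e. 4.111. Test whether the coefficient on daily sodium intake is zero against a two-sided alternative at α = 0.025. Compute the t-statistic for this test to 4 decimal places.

t = 1.9394

H₀: β₁ = 0 vs H₁: β₁ ≠ 0.
t = (b₁ − β₁⁰)/SE = 7.973 / 4.111 = 1.9394.
df = n − 2 = 251 − 2 = 249.
Two-sided p ≈ 0.0536, which is ≥ 0.025, so fail to reject H₀.
The data do not give significant evidence of an association between daily sodium intake and systolic blood pressure.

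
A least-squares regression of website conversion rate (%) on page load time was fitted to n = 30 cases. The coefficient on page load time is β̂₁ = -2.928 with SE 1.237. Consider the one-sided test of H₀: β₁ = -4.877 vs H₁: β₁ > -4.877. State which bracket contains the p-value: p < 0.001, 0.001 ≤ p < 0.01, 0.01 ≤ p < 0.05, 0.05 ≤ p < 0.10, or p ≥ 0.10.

0.05 ≤ p < 0.10

t = (-2.928 − (-4.877)) / 1.237 = 1.576.
df = n − 2 = 30 − 2 = 28.
One-sided p = P(T_{28} > t) ≈ 0.0632.
So 0.05 ≤ p < 0.10.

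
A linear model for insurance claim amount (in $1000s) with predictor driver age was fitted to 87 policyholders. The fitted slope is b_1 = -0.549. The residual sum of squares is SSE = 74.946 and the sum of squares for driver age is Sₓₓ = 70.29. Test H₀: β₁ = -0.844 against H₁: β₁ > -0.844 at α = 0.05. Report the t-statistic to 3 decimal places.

MSE = SSE/(n − 2) = 74.946/85 = 0.881718.
SE(b_1) = √(MSE/Sₓₓ) = √(0.881718/70.29) = 0.112.
t = (-0.549 − (-0.844)) / 0.112 = 2.634.
df = n − 2 = 85.
One-sided p ≈ 0.0050, which is < 0.05, so reject H₀.
There is evidence that the true slope on driver age exceeds -0.844 $1000s per unit.

t = 2.634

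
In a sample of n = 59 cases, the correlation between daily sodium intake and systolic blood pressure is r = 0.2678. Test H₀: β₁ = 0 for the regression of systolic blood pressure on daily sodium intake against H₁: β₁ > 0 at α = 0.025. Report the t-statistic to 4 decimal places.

t = r·√(n − 2)/√(1 − r²) = 0.2678·√57/√0.928283 = 2.0985.
df = n − 2 = 57.
One-sided p ≈ 0.0202, which is < 0.025, so reject H₀.
There is evidence of a linear association between daily sodium intake and systolic blood pressure.

t = 2.0985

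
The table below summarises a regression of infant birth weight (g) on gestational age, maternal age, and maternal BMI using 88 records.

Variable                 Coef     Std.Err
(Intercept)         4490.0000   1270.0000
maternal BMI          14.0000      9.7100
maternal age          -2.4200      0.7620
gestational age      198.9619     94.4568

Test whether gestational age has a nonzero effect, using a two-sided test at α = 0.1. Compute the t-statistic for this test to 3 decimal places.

Read off: b = 198.9619, SE = 94.4568 for gestational age.
H₀: β₁ = 0 vs H₁: β₁ ≠ 0.
t = 198.9619 / 94.4568 = 2.106.
df = n − k − 1 = 88 − 3 − 1 = 84.
Two-sided p ≈ 0.0382, which is < 0.1, so reject H₀.
There is evidence that gestational age is associated with infant birth weight, holding the other predictors fixed.

t = 2.106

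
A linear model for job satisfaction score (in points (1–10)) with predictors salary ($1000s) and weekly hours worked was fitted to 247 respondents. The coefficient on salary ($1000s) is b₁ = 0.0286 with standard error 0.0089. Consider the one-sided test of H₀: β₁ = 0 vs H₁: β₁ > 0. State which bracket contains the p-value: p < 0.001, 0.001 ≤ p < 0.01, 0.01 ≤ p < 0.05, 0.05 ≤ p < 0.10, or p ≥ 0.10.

p < 0.001

t = 0.0286 / 0.0089 = 3.213.
df = n − k − 1 = 247 − 2 − 1 = 244.
One-sided p = P(T_{244} > t) ≈ 0.0007.
So p < 0.001.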